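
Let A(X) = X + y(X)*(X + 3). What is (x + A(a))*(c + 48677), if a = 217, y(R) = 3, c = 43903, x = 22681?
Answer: 2180999640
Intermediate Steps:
A(X) = 9 + 4*X (A(X) = X + 3*(X + 3) = X + 3*(3 + X) = X + (9 + 3*X) = 9 + 4*X)
(x + A(a))*(c + 48677) = (22681 + (9 + 4*217))*(43903 + 48677) = (22681 + (9 + 868))*92580 = (22681 + 877)*92580 = 23558*92580 = 2180999640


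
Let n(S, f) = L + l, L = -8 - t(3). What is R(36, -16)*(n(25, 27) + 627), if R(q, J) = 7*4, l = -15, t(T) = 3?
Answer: 16828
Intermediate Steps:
L = -11 (L = -8 - 1*3 = -8 - 3 = -11)
n(S, f) = -26 (n(S, f) = -11 - 15 = -26)
R(q, J) = 28
R(36, -16)*(n(25, 27) + 627) = 28*(-26 + 627) = 28*601 = 16828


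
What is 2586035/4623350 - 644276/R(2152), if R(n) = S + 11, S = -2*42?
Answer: 595780445031/67500910 ≈ 8826.3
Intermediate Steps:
S = -84
R(n) = -73 (R(n) = -84 + 11 = -73)
2586035/4623350 - 644276/R(2152) = 2586035/4623350 - 644276/(-73) = 2586035*(1/4623350) - 644276*(-1/73) = 517207/924670 + 644276/73 = 595780445031/67500910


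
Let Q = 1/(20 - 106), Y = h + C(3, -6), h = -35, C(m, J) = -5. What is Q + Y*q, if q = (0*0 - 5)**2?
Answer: -86001/86 ≈ -1000.0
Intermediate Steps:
Y = -40 (Y = -35 - 5 = -40)
q = 25 (q = (0 - 5)**2 = (-5)**2 = 25)
Q = -1/86 (Q = 1/(-86) = -1/86 ≈ -0.011628)
Q + Y*q = -1/86 - 40*25 = -1/86 - 1000 = -86001/86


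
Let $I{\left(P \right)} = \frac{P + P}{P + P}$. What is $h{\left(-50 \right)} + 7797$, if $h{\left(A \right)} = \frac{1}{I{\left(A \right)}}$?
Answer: $7798$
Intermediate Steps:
$I{\left(P \right)} = 1$ ($I{\left(P \right)} = \frac{2 P}{2 P} = 2 P \frac{1}{2 P} = 1$)
$h{\left(A \right)} = 1$ ($h{\left(A \right)} = 1^{-1} = 1$)
$h{\left(-50 \right)} + 7797 = 1 + 7797 = 7798$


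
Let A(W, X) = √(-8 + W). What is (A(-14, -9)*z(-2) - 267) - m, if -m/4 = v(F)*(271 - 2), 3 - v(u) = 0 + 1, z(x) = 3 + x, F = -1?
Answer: 1885 + I*√22 ≈ 1885.0 + 4.6904*I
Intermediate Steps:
v(u) = 2 (v(u) = 3 - (0 + 1) = 3 - 1*1 = 3 - 1 = 2)
m = -2152 (m = -8*(271 - 2) = -8*269 = -4*538 = -2152)
(A(-14, -9)*z(-2) - 267) - m = (√(-8 - 14)*(3 - 2) - 267) - 1*(-2152) = (√(-22)*1 - 267) + 2152 = ((I*√22)*1 - 267) + 2152 = (I*√22 - 267) + 2152 = (-267 + I*√22) + 2152 = 1885 + I*√22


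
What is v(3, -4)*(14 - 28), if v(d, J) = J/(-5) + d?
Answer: -266/5 ≈ -53.200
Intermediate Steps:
v(d, J) = d - J/5 (v(d, J) = J*(-1/5) + d = -J/5 + d = d - J/5)
v(3, -4)*(14 - 28) = (3 - 1/5*(-4))*(14 - 28) = (3 + 4/5)*(-14) = (19/5)*(-14) = -266/5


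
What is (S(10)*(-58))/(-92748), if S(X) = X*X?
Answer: 1450/23187 ≈ 0.062535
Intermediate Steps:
S(X) = X**2
(S(10)*(-58))/(-92748) = (10**2*(-58))/(-92748) = (100*(-58))*(-1/92748) = -5800*(-1/92748) = 1450/23187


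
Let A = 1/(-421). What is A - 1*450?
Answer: -189451/421 ≈ -450.00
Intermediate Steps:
A = -1/421 ≈ -0.0023753
A - 1*450 = -1/421 - 1*450 = -1/421 - 450 = -189451/421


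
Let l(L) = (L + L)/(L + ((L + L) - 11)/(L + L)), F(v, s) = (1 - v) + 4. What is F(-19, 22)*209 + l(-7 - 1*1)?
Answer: 506872/101 ≈ 5018.5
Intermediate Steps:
F(v, s) = 5 - v
l(L) = 2*L/(L + (-11 + 2*L)/(2*L)) (l(L) = (2*L)/(L + (2*L - 11)/((2*L))) = (2*L)/(L + (-11 + 2*L)*(1/(2*L))) = (2*L)/(L + (-11 + 2*L)/(2*L)) = 2*L/(L + (-11 + 2*L)/(2*L)))
F(-19, 22)*209 + l(-7 - 1*1) = (5 - 1*(-19))*209 + 4*(-7 - 1*1)²/(-11 + 2*(-7 - 1*1) + 2*(-7 - 1*1)²) = (5 + 19)*209 + 4*(-7 - 1)²/(-11 + 2*(-7 - 1) + 2*(-7 - 1)²) = 24*209 + 4*(-8)²/(-11 + 2*(-8) + 2*(-8)²) = 5016 + 4*64/(-11 - 16 + 2*64) = 5016 + 4*64/(-11 - 16 + 128) = 5016 + 4*64/101 = 5016 + 4*64*(1/101) = 5016 + 256/101 = 506872/101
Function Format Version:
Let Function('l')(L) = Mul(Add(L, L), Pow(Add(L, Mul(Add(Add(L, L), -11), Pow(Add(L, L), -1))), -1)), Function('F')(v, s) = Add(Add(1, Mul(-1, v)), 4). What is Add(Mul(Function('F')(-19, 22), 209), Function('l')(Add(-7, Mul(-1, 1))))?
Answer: Rational(506872, 101) ≈ 5018.5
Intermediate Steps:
Function('F')(v, s) = Add(5, Mul(-1, v))
Function('l')(L) = Mul(2, L, Pow(Add(L, Mul(Rational(1, 2), Pow(L, -1), Add(-11, Mul(2, L)))), -1)) (Function('l')(L) = Mul(Mul(2, L), Pow(Add(L, Mul(Add(Mul(2, L), -11), Pow(Mul(2, L), -1))), -1)) = Mul(Mul(2, L), Pow(Add(L, Mul(Add(-11, Mul(2, L)), Mul(Rational(1, 2), Pow(L, -1)))), -1)) = Mul(Mul(2, L), Pow(Add(L, Mul(Rational(1, 2), Pow(L, -1), Add(-11, Mul(2, L)))), -1)) = Mul(2, L, Pow(Add(L, Mul(Rational(1, 2), Pow(L, -1), Add(-11, Mul(2, L)))), -1)))
Add(Mul(Function('F')(-19, 22), 209), Function('l')(Add(-7, Mul(-1, 1)))) = Add(Mul(Add(5, Mul(-1, -19)), 209), Mul(4, Pow(Add(-7, Mul(-1, 1)), 2), Pow(Add(-11, Mul(2, Add(-7, Mul(-1, 1))), Mul(2, Pow(Add(-7, Mul(-1, 1)), 2))), -1))) = Add(Mul(Add(5, 19), 209), Mul(4, Pow(Add(-7, -1), 2), Pow(Add(-11, Mul(2, Add(-7, -1)), Mul(2, Pow(Add(-7, -1), 2))), -1))) = Add(Mul(24, 209), Mul(4, Pow(-8, 2), Pow(Add(-11, Mul(2, -8), Mul(2, Pow(-8, 2))), -1))) = Add(5016, Mul(4, 64, Pow(Add(-11, -16, Mul(2, 64)), -1))) = Add(5016, Mul(4, 64, Pow(Add(-11, -16, 128), -1))) = Add(5016, Mul(4, 64, Pow(101, -1))) = Add(5016, Mul(4, 64, Rational(1, 101))) = Add(5016, Rational(256, 101)) = Rational(506872, 101)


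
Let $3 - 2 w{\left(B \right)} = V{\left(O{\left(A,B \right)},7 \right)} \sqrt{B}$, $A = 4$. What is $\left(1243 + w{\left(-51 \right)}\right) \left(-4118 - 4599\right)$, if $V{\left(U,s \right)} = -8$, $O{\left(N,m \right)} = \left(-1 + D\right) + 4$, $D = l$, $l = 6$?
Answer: $- \frac{21696613}{2} - 34868 i \sqrt{51} \approx -1.0848 \cdot 10^{7} - 2.4901 \cdot 10^{5} i$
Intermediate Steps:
$D = 6$
$O{\left(N,m \right)} = 9$ ($O{\left(N,m \right)} = \left(-1 + 6\right) + 4 = 5 + 4 = 9$)
$w{\left(B \right)} = \frac{3}{2} + 4 \sqrt{B}$ ($w{\left(B \right)} = \frac{3}{2} - \frac{\left(-8\right) \sqrt{B}}{2} = \frac{3}{2} + 4 \sqrt{B}$)
$\left(1243 + w{\left(-51 \right)}\right) \left(-4118 - 4599\right) = \left(1243 + \left(\frac{3}{2} + 4 \sqrt{-51}\right)\right) \left(-4118 - 4599\right) = \left(1243 + \left(\frac{3}{2} + 4 i \sqrt{51}\right)\right) \left(-8717\right) = \left(\frac{2489}{2} + 4 i \sqrt{51}\right) \left(-8717\right) = - \frac{21696613}{2} - 34868 i \sqrt{51}$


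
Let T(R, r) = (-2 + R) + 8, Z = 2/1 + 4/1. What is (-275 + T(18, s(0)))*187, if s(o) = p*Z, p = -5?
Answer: -46937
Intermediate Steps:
Z = 6 (Z = 2*1 + 4*1 = 2 + 4 = 6)
s(o) = -30 (s(o) = -5*6 = -30)
T(R, r) = 6 + R
(-275 + T(18, s(0)))*187 = (-275 + (6 + 18))*187 = (-275 + 24)*187 = -251*187 = -46937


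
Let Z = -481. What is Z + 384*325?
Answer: 124319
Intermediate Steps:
Z + 384*325 = -481 + 384*325 = -481 + 124800 = 124319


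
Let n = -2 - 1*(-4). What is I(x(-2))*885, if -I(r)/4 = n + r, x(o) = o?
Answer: 0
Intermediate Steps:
n = 2 (n = -2 + 4 = 2)
I(r) = -8 - 4*r (I(r) = -4*(2 + r) = -8 - 4*r)
I(x(-2))*885 = (-8 - 4*(-2))*885 = (-8 + 8)*885 = 0*885 = 0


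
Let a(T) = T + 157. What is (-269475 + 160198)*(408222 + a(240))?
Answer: -44652658463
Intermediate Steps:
a(T) = 157 + T
(-269475 + 160198)*(408222 + a(240)) = (-269475 + 160198)*(408222 + (157 + 240)) = -109277*(408222 + 397) = -109277*408619 = -44652658463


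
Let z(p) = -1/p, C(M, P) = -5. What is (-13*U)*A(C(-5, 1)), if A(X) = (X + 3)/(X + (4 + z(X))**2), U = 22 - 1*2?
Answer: 3250/79 ≈ 41.139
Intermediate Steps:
U = 20 (U = 22 - 2 = 20)
A(X) = (3 + X)/(X + (4 - 1/X)**2) (A(X) = (X + 3)/(X + (4 - 1/X)**2) = (3 + X)/(X + (4 - 1/X)**2))
(-13*U)*A(C(-5, 1)) = (-13*20)*((-5)**2*(3 - 5)/((-5)**3 + (-1 + 4*(-5))**2)) = -6500*(-2)/(-125 + (-1 - 20)**2) = -6500*(-2)/(-125 + (-21)**2) = -6500*(-2)/(-125 + 441) = -6500*(-2)/316 = -260*(-25/158) = 3250/79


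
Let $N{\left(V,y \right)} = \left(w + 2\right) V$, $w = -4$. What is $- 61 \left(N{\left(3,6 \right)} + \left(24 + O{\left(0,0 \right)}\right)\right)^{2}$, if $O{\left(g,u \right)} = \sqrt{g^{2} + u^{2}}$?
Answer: $-19764$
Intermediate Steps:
$N{\left(V,y \right)} = - 2 V$ ($N{\left(V,y \right)} = \left(-4 + 2\right) V = - 2 V$)
$- 61 \left(N{\left(3,6 \right)} + \left(24 + O{\left(0,0 \right)}\right)\right)^{2} = - 61 \left(\left(-2\right) 3 + \left(24 + \sqrt{0^{2} + 0^{2}}\right)\right)^{2} = - 61 \left(-6 + \left(24 + \sqrt{0 + 0}\right)\right)^{2} = - 61 \left(-6 + \left(24 + \sqrt{0}\right)\right)^{2} = - 61 \left(-6 + \left(24 + 0\right)\right)^{2} = - 61 \left(-6 + 24\right)^{2} = - 61 \cdot 18^{2} = \left(-61\right) 324 = -19764$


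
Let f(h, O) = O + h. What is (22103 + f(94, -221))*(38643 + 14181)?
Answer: 1160860224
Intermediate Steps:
(22103 + f(94, -221))*(38643 + 14181) = (22103 + (-221 + 94))*(38643 + 14181) = (22103 - 127)*52824 = 21976*52824 = 1160860224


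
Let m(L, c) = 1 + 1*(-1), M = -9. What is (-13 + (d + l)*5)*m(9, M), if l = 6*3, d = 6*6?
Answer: 0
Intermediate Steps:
d = 36
l = 18
m(L, c) = 0 (m(L, c) = 1 - 1 = 0)
(-13 + (d + l)*5)*m(9, M) = (-13 + (36 + 18)*5)*0 = (-13 + 54*5)*0 = (-13 + 270)*0 = 257*0 = 0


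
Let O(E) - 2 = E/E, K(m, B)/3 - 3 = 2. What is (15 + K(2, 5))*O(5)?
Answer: 90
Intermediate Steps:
K(m, B) = 15 (K(m, B) = 9 + 3*2 = 9 + 6 = 15)
O(E) = 3 (O(E) = 2 + E/E = 2 + 1 = 3)
(15 + K(2, 5))*O(5) = (15 + 15)*3 = 30*3 = 90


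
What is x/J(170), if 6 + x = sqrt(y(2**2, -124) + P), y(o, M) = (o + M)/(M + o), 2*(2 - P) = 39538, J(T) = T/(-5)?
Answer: 3/17 - I*sqrt(19766)/34 ≈ 0.17647 - 4.135*I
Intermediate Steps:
J(T) = -T/5 (J(T) = T*(-1/5) = -T/5)
P = -19767 (P = 2 - 1/2*39538 = 2 - 19769 = -19767)
y(o, M) = 1 (y(o, M) = (M + o)/(M + o) = 1)
x = -6 + I*sqrt(19766) (x = -6 + sqrt(1 - 19767) = -6 + sqrt(-19766) = -6 + I*sqrt(19766) ≈ -6.0 + 140.59*I)
x/J(170) = (-6 + I*sqrt(19766))/((-1/5*170)) = (-6 + I*sqrt(19766))/(-34) = (-6 + I*sqrt(19766))*(-1/34) = 3/17 - I*sqrt(19766)/34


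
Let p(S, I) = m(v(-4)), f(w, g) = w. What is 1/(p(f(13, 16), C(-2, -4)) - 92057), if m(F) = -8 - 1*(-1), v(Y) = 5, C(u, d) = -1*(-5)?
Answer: -1/92064 ≈ -1.0862e-5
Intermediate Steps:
C(u, d) = 5
m(F) = -7 (m(F) = -8 + 1 = -7)
p(S, I) = -7
1/(p(f(13, 16), C(-2, -4)) - 92057) = 1/(-7 - 92057) = 1/(-92064) = -1/92064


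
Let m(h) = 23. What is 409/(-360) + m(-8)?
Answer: 7871/360 ≈ 21.864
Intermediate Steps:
409/(-360) + m(-8) = 409/(-360) + 23 = 409*(-1/360) + 23 = -409/360 + 23 = 7871/360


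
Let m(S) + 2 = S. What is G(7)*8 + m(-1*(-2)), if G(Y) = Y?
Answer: 56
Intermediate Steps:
m(S) = -2 + S
G(7)*8 + m(-1*(-2)) = 7*8 + (-2 - 1*(-2)) = 56 + (-2 + 2) = 56 + 0 = 56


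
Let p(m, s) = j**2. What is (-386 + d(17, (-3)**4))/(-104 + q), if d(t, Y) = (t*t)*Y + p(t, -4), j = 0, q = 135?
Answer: 23023/31 ≈ 742.68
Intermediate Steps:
p(m, s) = 0 (p(m, s) = 0**2 = 0)
d(t, Y) = Y*t**2 (d(t, Y) = (t*t)*Y + 0 = t**2*Y + 0 = Y*t**2 + 0 = Y*t**2)
(-386 + d(17, (-3)**4))/(-104 + q) = (-386 + (-3)**4*17**2)/(-104 + 135) = (-386 + 81*289)/31 = (-386 + 23409)*(1/31) = 23023*(1/31) = 23023/31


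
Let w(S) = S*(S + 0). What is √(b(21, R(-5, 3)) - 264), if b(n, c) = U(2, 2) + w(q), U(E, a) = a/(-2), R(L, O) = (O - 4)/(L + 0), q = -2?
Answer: 3*I*√29 ≈ 16.155*I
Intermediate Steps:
R(L, O) = (-4 + O)/L
U(E, a) = -a/2 (U(E, a) = a*(-½) = -a/2)
w(S) = S² (w(S) = S*S = S²)
b(n, c) = 3 (b(n, c) = -½*2 + (-2)² = -1 + 4 = 3)
√(b(21, R(-5, 3)) - 264) = √(3 - 264) = √(-261) = 3*I*√29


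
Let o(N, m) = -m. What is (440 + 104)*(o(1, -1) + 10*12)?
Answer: 65824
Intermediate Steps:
(440 + 104)*(o(1, -1) + 10*12) = (440 + 104)*(-1*(-1) + 10*12) = 544*(1 + 120) = 544*121 = 65824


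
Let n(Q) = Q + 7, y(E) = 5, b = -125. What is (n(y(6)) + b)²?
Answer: 12769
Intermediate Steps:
n(Q) = 7 + Q
(n(y(6)) + b)² = ((7 + 5) - 125)² = (12 - 125)² = (-113)² = 12769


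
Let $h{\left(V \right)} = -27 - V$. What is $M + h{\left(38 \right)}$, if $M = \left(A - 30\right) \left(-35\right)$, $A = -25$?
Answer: $1860$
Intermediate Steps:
$M = 1925$ ($M = \left(-25 - 30\right) \left(-35\right) = \left(-55\right) \left(-35\right) = 1925$)
$M + h{\left(38 \right)} = 1925 - 65 = 1860$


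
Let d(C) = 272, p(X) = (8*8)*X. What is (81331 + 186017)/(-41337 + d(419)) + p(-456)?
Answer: -1198708308/41065 ≈ -29191.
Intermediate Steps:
p(X) = 64*X
(81331 + 186017)/(-41337 + d(419)) + p(-456) = (81331 + 186017)/(-41337 + 272) + 64*(-456) = 267348/(-41065) - 29184 = 267348*(-1/41065) - 29184 = -267348/41065 - 29184 = -1198708308/41065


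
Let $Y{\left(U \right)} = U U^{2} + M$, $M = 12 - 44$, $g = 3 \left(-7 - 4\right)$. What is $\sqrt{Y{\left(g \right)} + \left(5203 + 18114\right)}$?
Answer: $2 i \sqrt{3163} \approx 112.48 i$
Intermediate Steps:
$g = -33$ ($g = 3 \left(-11\right) = -33$)
$M = -32$
$Y{\left(U \right)} = -32 + U^{3}$ ($Y{\left(U \right)} = U U^{2} - 32 = U^{3} - 32 = -32 + U^{3}$)
$\sqrt{Y{\left(g \right)} + \left(5203 + 18114\right)} = \sqrt{\left(-32 + \left(-33\right)^{3}\right) + \left(5203 + 18114\right)} = \sqrt{\left(-32 - 35937\right) + 23317} = \sqrt{-35969 + 23317} = \sqrt{-12652} = 2 i \sqrt{3163}$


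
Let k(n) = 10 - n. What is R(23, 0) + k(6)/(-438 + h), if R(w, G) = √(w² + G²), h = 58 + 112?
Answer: 1540/67 ≈ 22.985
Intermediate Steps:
h = 170
R(w, G) = √(G² + w²)
R(23, 0) + k(6)/(-438 + h) = √(0² + 23²) + (10 - 1*6)/(-438 + 170) = √(0 + 529) + (10 - 6)/(-268) = √529 + 4*(-1/268) = 23 - 1/67 = 1540/67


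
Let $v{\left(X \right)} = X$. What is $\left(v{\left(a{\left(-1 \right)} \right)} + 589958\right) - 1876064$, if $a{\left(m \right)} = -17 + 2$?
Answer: $-1286121$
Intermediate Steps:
$a{\left(m \right)} = -15$
$\left(v{\left(a{\left(-1 \right)} \right)} + 589958\right) - 1876064 = \left(-15 + 589958\right) - 1876064 = 589943 - 1876064 = -1286121$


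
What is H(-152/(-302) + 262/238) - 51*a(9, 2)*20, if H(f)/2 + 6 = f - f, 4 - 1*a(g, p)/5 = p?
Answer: -10212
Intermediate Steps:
a(g, p) = 20 - 5*p
H(f) = -12 (H(f) = -12 + 2*(f - f) = -12 + 2*0 = -12 + 0 = -12)
H(-152/(-302) + 262/238) - 51*a(9, 2)*20 = -12 - 51*(20 - 5*2)*20 = -12 - 51*(20 - 10)*20 = -12 - 51*10*20 = -12 - 510*20 = -12 - 10200 = -10212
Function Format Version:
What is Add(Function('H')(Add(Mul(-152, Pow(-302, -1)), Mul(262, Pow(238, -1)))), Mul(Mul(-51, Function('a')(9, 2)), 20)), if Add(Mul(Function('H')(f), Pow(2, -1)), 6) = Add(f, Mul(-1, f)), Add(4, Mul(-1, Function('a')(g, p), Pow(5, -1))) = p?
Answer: -10212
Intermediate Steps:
Function('a')(g, p) = Add(20, Mul(-5, p))
Function('H')(f) = -12 (Function('H')(f) = Add(-12, Mul(2, Add(f, Mul(-1, f)))) = Add(-12, Mul(2, 0)) = Add(-12, 0) = -12)
Add(Function('H')(Add(Mul(-152, Pow(-302, -1)), Mul(262, Pow(238, -1)))), Mul(Mul(-51, Function('a')(9, 2)), 20)) = Add(-12, Mul(Mul(-51, Add(20, Mul(-5, 2))), 20)) = Add(-12, Mul(Mul(-51, Add(20, -10)), 20)) = Add(-12, Mul(Mul(-51, 10), 20)) = Add(-12, Mul(-510, 20)) = Add(-12, -10200) = -10212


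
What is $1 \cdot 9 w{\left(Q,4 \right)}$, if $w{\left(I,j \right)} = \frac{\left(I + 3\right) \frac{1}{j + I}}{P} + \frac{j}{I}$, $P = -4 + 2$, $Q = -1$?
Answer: $-39$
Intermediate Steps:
$P = -2$
$w{\left(I,j \right)} = \frac{j}{I} - \frac{3 + I}{2 \left(I + j\right)}$ ($w{\left(I,j \right)} = \frac{\left(I + 3\right) \frac{1}{j + I}}{-2} + \frac{j}{I} = \frac{3 + I}{I + j} \left(- \frac{1}{2}\right) + \frac{j}{I} = - \frac{3 + I}{2 \left(I + j\right)} + \frac{j}{I} = \frac{j}{I} - \frac{3 + I}{2 \left(I + j\right)}$)
$1 \cdot 9 w{\left(Q,4 \right)} = 1 \cdot 9 \frac{4^{2} - - \frac{3}{2} - \frac{\left(-1\right)^{2}}{2} - 4}{\left(-1\right) \left(-1 + 4\right)} = 9 \left(- \frac{16 + \frac{3}{2} - \frac{1}{2} - 4}{3}\right) = 9 \left(\left(-1\right) \frac{1}{3} \left(16 + \frac{3}{2} - \frac{1}{2} - 4\right)\right) = 9 \left(\left(-1\right) \frac{1}{3} \cdot 13\right) = 9 \left(- \frac{13}{3}\right) = -39$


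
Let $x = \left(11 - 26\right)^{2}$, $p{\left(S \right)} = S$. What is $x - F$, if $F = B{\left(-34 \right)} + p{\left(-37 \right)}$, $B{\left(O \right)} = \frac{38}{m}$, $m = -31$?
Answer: $\frac{8160}{31} \approx 263.23$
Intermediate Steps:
$B{\left(O \right)} = - \frac{38}{31}$ ($B{\left(O \right)} = \frac{38}{-31} = 38 \left(- \frac{1}{31}\right) = - \frac{38}{31}$)
$x = 225$ ($x = \left(-15\right)^{2} = 225$)
$F = - \frac{1185}{31}$ ($F = - \frac{38}{31} - 37 = - \frac{1185}{31} \approx -38.226$)
$x - F = 225 - - \frac{1185}{31} = 225 + \frac{1185}{31} = \frac{8160}{31}$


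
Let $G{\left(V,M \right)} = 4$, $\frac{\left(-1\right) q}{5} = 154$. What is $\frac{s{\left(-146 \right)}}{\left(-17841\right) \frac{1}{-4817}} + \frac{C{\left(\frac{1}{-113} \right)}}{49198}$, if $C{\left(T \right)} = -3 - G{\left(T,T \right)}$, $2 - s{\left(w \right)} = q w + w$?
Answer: $- \frac{8868992772413}{292580506} \approx -30313.0$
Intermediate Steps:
$q = -770$ ($q = \left(-5\right) 154 = -770$)
$s{\left(w \right)} = 2 + 769 w$ ($s{\left(w \right)} = 2 - \left(- 770 w + w\right) = 2 - - 769 w = 2 + 769 w$)
$C{\left(T \right)} = -7$ ($C{\left(T \right)} = -3 - 4 = -7$)
$\frac{s{\left(-146 \right)}}{\left(-17841\right) \frac{1}{-4817}} + \frac{C{\left(\frac{1}{-113} \right)}}{49198} = \frac{2 + 769 \left(-146\right)}{\left(-17841\right) \frac{1}{-4817}} - \frac{7}{49198} = \frac{2 - 112274}{\left(-17841\right) \left(- \frac{1}{4817}\right)} - \frac{7}{49198} = - \frac{112272}{\frac{17841}{4817}} - \frac{7}{49198} = \left(-112272\right) \frac{4817}{17841} - \frac{7}{49198} = - \frac{180271408}{5947} - \frac{7}{49198} = - \frac{8868992772413}{292580506}$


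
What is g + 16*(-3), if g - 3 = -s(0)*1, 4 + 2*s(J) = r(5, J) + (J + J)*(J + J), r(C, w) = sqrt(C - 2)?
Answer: -43 - sqrt(3)/2 ≈ -43.866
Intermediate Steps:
r(C, w) = sqrt(-2 + C)
s(J) = -2 + sqrt(3)/2 + 2*J**2 (s(J) = -2 + (sqrt(-2 + 5) + (J + J)*(J + J))/2 = -2 + (sqrt(3) + (2*J)*(2*J))/2 = -2 + (sqrt(3) + 4*J**2)/2 = -2 + (sqrt(3)/2 + 2*J**2) = -2 + sqrt(3)/2 + 2*J**2)
g = 5 - sqrt(3)/2 (g = 3 - (-2 + sqrt(3)/2 + 2*0**2)*1 = 3 - (-2 + sqrt(3)/2 + 2*0)*1 = 3 - (-2 + sqrt(3)/2 + 0)*1 = 3 - (-2 + sqrt(3)/2)*1 = 3 + (2 - sqrt(3)/2)*1 = 3 + (2 - sqrt(3)/2) = 5 - sqrt(3)/2 ≈ 4.1340)
g + 16*(-3) = (5 - sqrt(3)/2) + 16*(-3) = (5 - sqrt(3)/2) - 48 = -43 - sqrt(3)/2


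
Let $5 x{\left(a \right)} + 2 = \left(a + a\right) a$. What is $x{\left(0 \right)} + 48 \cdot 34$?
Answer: $\frac{8158}{5} \approx 1631.6$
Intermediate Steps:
$x{\left(a \right)} = - \frac{2}{5} + \frac{2 a^{2}}{5}$ ($x{\left(a \right)} = - \frac{2}{5} + \frac{\left(a + a\right) a}{5} = - \frac{2}{5} + \frac{2 a a}{5} = - \frac{2}{5} + \frac{2 a^{2}}{5}$)
$x{\left(0 \right)} + 48 \cdot 34 = \left(- \frac{2}{5} + \frac{2 \cdot 0^{2}}{5}\right) + 48 \cdot 34 = \left(- \frac{2}{5} + \frac{2}{5} \cdot 0\right) + 1632 = \left(- \frac{2}{5} + 0\right) + 1632 = - \frac{2}{5} + 1632 = \frac{8158}{5}$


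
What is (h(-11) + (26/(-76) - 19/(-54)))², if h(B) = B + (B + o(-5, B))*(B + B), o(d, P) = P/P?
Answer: 11496557284/263169 ≈ 43685.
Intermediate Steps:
o(d, P) = 1
h(B) = B + 2*B*(1 + B) (h(B) = B + (B + 1)*(B + B) = B + (1 + B)*(2*B) = B + 2*B*(1 + B))
(h(-11) + (26/(-76) - 19/(-54)))² = (-11*(3 + 2*(-11)) + (26/(-76) - 19/(-54)))² = (-11*(3 - 22) + (26*(-1/76) - 19*(-1/54)))² = (-11*(-19) + (-13/38 + 19/54))² = (209 + 5/513)² = (107222/513)² = 11496557284/263169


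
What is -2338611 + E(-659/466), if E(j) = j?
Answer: -1089793385/466 ≈ -2.3386e+6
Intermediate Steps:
-2338611 + E(-659/466) = -2338611 - 659/466 = -1089793385/466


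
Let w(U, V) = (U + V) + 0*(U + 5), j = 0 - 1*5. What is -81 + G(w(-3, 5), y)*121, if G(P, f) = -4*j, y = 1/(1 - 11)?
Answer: 2339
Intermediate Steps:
j = -5 (j = 0 - 5 = -5)
y = -1/10 (y = 1/(-10) = -1/10 ≈ -0.10000)
w(U, V) = U + V (w(U, V) = (U + V) + 0*(5 + U) = (U + V) + 0 = U + V)
G(P, f) = 20 (G(P, f) = -4*(-5) = 20)
-81 + G(w(-3, 5), y)*121 = -81 + 20*121 = -81 + 2420 = 2339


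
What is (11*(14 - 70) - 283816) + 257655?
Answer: -26777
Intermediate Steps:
(11*(14 - 70) - 283816) + 257655 = (11*(-56) - 283816) + 257655 = (-616 - 283816) + 257655 = -284432 + 257655 = -26777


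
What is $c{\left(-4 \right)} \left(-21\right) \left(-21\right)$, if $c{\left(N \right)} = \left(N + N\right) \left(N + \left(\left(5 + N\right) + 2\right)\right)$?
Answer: $3528$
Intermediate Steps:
$c{\left(N \right)} = 2 N \left(7 + 2 N\right)$ ($c{\left(N \right)} = 2 N \left(N + \left(7 + N\right)\right) = 2 N \left(7 + 2 N\right)$)
$c{\left(-4 \right)} \left(-21\right) \left(-21\right) = 2 \left(-4\right) \left(7 + 2 \left(-4\right)\right) \left(-21\right) \left(-21\right) = 2 \left(-4\right) \left(7 - 8\right) \left(-21\right) \left(-21\right) = 2 \left(-4\right) \left(-1\right) \left(-21\right) \left(-21\right) = 8 \left(-21\right) \left(-21\right) = \left(-168\right) \left(-21\right) = 3528$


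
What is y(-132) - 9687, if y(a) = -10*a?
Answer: -8367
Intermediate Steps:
y(-132) - 9687 = -10*(-132) - 9687 = 1320 - 9687 = -8367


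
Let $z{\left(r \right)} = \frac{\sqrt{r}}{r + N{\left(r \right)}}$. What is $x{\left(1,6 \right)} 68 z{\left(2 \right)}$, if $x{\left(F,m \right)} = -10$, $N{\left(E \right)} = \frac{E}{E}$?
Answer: $- \frac{680 \sqrt{2}}{3} \approx -320.56$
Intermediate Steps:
$N{\left(E \right)} = 1$
$z{\left(r \right)} = \frac{\sqrt{r}}{1 + r}$ ($z{\left(r \right)} = \frac{\sqrt{r}}{r + 1} = \frac{\sqrt{r}}{1 + r}$)
$x{\left(1,6 \right)} 68 z{\left(2 \right)} = \left(-10\right) 68 \frac{\sqrt{2}}{1 + 2} = - 680 \frac{\sqrt{2}}{3} = - \frac{680 \sqrt{2}}{3}$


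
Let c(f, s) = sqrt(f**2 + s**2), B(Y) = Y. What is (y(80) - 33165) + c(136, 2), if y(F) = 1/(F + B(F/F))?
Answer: -2686364/81 + 10*sqrt(185) ≈ -33029.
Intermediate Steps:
y(F) = 1/(1 + F) (y(F) = 1/(F + F/F) = 1/(F + 1) = 1/(1 + F))
(y(80) - 33165) + c(136, 2) = (1/(1 + 80) - 33165) + sqrt(136**2 + 2**2) = (1/81 - 33165) + sqrt(18496 + 4) = (1/81 - 33165) + sqrt(18500) = -2686364/81 + 10*sqrt(185)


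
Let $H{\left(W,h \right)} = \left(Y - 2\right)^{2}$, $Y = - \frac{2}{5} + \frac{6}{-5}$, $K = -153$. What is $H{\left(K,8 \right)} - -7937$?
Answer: $\frac{198749}{25} \approx 7950.0$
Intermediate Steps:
$Y = - \frac{8}{5}$ ($Y = \left(-2\right) \frac{1}{5} + 6 \left(- \frac{1}{5}\right) = - \frac{2}{5} - \frac{6}{5} = - \frac{8}{5} \approx -1.6$)
$H{\left(W,h \right)} = \frac{324}{25}$ ($H{\left(W,h \right)} = \left(- \frac{8}{5} - 2\right)^{2} = \left(- \frac{18}{5}\right)^{2} = \frac{324}{25}$)
$H{\left(K,8 \right)} - -7937 = \frac{324}{25} - -7937 = \frac{324}{25} + 7937 = \frac{198749}{25}$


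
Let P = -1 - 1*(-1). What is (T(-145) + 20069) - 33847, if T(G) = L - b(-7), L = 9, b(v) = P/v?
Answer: -13769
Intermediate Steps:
P = 0 (P = -1 + 1 = 0)
b(v) = 0 (b(v) = 0/v = 0)
T(G) = 9 (T(G) = 9 - 1*0 = 9 + 0 = 9)
(T(-145) + 20069) - 33847 = (9 + 20069) - 33847 = 20078 - 33847 = -13769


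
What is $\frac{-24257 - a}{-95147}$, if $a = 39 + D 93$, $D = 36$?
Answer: $\frac{27644}{95147} \approx 0.29054$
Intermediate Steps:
$a = 3387$ ($a = 39 + 36 \cdot 93 = 39 + 3348 = 3387$)
$\frac{-24257 - a}{-95147} = \frac{-24257 - 3387}{-95147} = \left(-24257 - 3387\right) \left(- \frac{1}{95147}\right) = \left(-27644\right) \left(- \frac{1}{95147}\right) = \frac{27644}{95147}$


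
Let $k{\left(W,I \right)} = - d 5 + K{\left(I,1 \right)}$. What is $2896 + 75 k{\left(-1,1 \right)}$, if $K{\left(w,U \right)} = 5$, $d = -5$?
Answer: $5146$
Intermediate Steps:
$k{\left(W,I \right)} = 30$ ($k{\left(W,I \right)} = \left(-1\right) \left(-5\right) 5 + 5 = 5 \cdot 5 + 5 = 25 + 5 = 30$)
$2896 + 75 k{\left(-1,1 \right)} = 2896 + 75 \cdot 30 = 2896 + 2250 = 5146$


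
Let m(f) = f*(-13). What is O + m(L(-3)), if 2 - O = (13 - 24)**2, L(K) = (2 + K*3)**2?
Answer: -756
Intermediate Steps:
L(K) = (2 + 3*K)**2
m(f) = -13*f
O = -119 (O = 2 - (13 - 24)**2 = 2 - 1*(-11)**2 = 2 - 1*121 = 2 - 121 = -119)
O + m(L(-3)) = -119 - 13*(2 + 3*(-3))**2 = -119 - 13*(2 - 9)**2 = -119 - 13*(-7)**2 = -119 - 13*49 = -119 - 637 = -756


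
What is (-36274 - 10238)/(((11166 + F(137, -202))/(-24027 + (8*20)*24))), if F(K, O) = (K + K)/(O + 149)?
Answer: 12440925108/147881 ≈ 84128.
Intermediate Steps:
F(K, O) = 2*K/(149 + O) (F(K, O) = (2*K)/(149 + O) = 2*K/(149 + O))
(-36274 - 10238)/(((11166 + F(137, -202))/(-24027 + (8*20)*24))) = (-36274 - 10238)/(((11166 + 2*137/(149 - 202))/(-24027 + (8*20)*24))) = -46512*(-24027 + 160*24)/(11166 + 2*137/(-53)) = -46512*(-24027 + 3840)/(11166 + 2*137*(-1/53)) = -46512*(-20187/(11166 - 274/53)) = -46512/((591524/53)*(-1/20187)) = -46512/(-591524/1069911) = -46512*(-1069911/591524) = 12440925108/147881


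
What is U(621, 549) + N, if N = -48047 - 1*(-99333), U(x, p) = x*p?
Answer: 392215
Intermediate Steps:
U(x, p) = p*x
N = 51286 (N = -48047 + 99333 = 51286)
U(621, 549) + N = 549*621 + 51286 = 340929 + 51286 = 392215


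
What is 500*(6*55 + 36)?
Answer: 183000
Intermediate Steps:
500*(6*55 + 36) = 500*(330 + 36) = 500*366 = 183000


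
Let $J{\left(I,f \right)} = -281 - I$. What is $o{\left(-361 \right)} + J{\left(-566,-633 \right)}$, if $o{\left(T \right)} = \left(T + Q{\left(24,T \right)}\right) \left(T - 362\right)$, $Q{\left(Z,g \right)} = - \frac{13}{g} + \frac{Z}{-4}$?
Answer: $\frac{95881587}{361} \approx 2.656 \cdot 10^{5}$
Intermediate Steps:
$Q{\left(Z,g \right)} = - \frac{13}{g} - \frac{Z}{4}$ ($Q{\left(Z,g \right)} = - \frac{13}{g} + Z \left(- \frac{1}{4}\right) = - \frac{13}{g} - \frac{Z}{4}$)
$o{\left(T \right)} = \left(-362 + T\right) \left(-6 + T - \frac{13}{T}\right)$ ($o{\left(T \right)} = \left(T - \left(6 + \frac{13}{T}\right)\right) \left(T - 362\right) = \left(T - \left(6 + \frac{13}{T}\right)\right) \left(-362 + T\right) = \left(-6 + T - \frac{13}{T}\right) \left(-362 + T\right) = \left(-362 + T\right) \left(-6 + T - \frac{13}{T}\right)$)
$o{\left(-361 \right)} + J{\left(-566,-633 \right)} = \left(2159 + \left(-361\right)^{2} - -132848 + \frac{4706}{-361}\right) - -285 = \left(2159 + 130321 + 132848 + 4706 \left(- \frac{1}{361}\right)\right) + \left(-281 + 566\right) = \left(2159 + 130321 + 132848 - \frac{4706}{361}\right) + 285 = \frac{95778702}{361} + 285 = \frac{95881587}{361}$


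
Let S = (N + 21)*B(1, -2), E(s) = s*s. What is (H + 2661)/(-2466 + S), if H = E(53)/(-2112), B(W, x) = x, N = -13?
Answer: -5617223/5241984 ≈ -1.0716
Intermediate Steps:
E(s) = s**2
H = -2809/2112 (H = 53**2/(-2112) = 2809*(-1/2112) = -2809/2112 ≈ -1.3300)
S = -16 (S = (-13 + 21)*(-2) = 8*(-2) = -16)
(H + 2661)/(-2466 + S) = (-2809/2112 + 2661)/(-2466 - 16) = (5617223/2112)/(-2482) = (5617223/2112)*(-1/2482) = -5617223/5241984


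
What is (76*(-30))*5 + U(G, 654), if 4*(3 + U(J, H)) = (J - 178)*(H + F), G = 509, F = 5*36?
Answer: 115221/2 ≈ 57611.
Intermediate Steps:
F = 180
U(J, H) = -3 + (-178 + J)*(180 + H)/4 (U(J, H) = -3 + ((J - 178)*(H + 180))/4 = -3 + ((-178 + J)*(180 + H))/4 = -3 + (-178 + J)*(180 + H)/4)
(76*(-30))*5 + U(G, 654) = (76*(-30))*5 + (-8013 + 45*509 - 89/2*654 + (1/4)*654*509) = -2280*5 + (-8013 + 22905 - 29103 + 166443/2) = -11400 + 138021/2 = 115221/2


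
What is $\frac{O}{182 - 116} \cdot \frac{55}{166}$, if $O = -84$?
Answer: $- \frac{35}{83} \approx -0.42169$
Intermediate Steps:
$\frac{O}{182 - 116} \cdot \frac{55}{166} = - \frac{84}{182 - 116} \cdot \frac{55}{166} = - \frac{84}{66} \cdot 55 \cdot \frac{1}{166} = \left(-84\right) \frac{1}{66} \cdot \frac{55}{166} = \left(- \frac{14}{11}\right) \frac{55}{166} = - \frac{35}{83}$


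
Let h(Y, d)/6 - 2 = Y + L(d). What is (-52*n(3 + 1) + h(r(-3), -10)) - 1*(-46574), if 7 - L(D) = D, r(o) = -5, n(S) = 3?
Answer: 46502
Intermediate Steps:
L(D) = 7 - D
h(Y, d) = 54 - 6*d + 6*Y (h(Y, d) = 12 + 6*(Y + (7 - d)) = 12 + 6*(7 + Y - d) = 12 + (42 - 6*d + 6*Y) = 54 - 6*d + 6*Y)
(-52*n(3 + 1) + h(r(-3), -10)) - 1*(-46574) = (-52*3 + (54 - 6*(-10) + 6*(-5))) - 1*(-46574) = (-156 + (54 + 60 - 30)) + 46574 = (-156 + 84) + 46574 = -72 + 46574 = 46502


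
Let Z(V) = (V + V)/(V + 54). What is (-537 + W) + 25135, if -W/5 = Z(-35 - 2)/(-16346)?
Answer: 3417670533/138941 ≈ 24598.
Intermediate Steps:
Z(V) = 2*V/(54 + V) (Z(V) = (2*V)/(54 + V) = 2*V/(54 + V))
W = -185/138941 (W = -5*2*(-35 - 2)/(54 + (-35 - 2))/(-16346) = -5*2*(-37)/(54 - 37)*(-1)/16346 = -5*2*(-37)/17*(-1)/16346 = -5*2*(-37)*(1/17)*(-1)/16346 = -(-370)*(-1)/(17*16346) = -5*37/138941 = -185/138941 ≈ -0.0013315)
(-537 + W) + 25135 = (-537 - 185/138941) + 25135 = -74611502/138941 + 25135 = 3417670533/138941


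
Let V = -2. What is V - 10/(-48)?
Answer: -43/24 ≈ -1.7917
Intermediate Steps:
V - 10/(-48) = -2 - 10/(-48) = -2 - 10*(-1/48) = -2 + 5/24 = -43/24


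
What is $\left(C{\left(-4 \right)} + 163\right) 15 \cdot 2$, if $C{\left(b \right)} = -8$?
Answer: $4650$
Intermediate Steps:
$\left(C{\left(-4 \right)} + 163\right) 15 \cdot 2 = \left(-8 + 163\right) 15 \cdot 2 = 155 \cdot 30 = 4650$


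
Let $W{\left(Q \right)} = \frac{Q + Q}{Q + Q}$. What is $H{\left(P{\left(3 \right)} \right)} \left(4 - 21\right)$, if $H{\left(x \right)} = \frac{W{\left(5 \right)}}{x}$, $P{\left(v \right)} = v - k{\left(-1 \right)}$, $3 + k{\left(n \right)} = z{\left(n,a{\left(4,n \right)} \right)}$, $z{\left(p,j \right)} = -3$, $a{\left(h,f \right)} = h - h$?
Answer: $- \frac{17}{9} \approx -1.8889$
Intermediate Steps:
$a{\left(h,f \right)} = 0$
$W{\left(Q \right)} = 1$ ($W{\left(Q \right)} = \frac{2 Q}{2 Q} = 2 Q \frac{1}{2 Q} = 1$)
$k{\left(n \right)} = -6$ ($k{\left(n \right)} = -3 - 3 = -6$)
$P{\left(v \right)} = 6 + v$ ($P{\left(v \right)} = v - -6 = v + 6 = 6 + v$)
$H{\left(x \right)} = \frac{1}{x}$ ($H{\left(x \right)} = 1 \frac{1}{x} = \frac{1}{x}$)
$H{\left(P{\left(3 \right)} \right)} \left(4 - 21\right) = \frac{4 - 21}{6 + 3} = \frac{4 - 21}{9} = \frac{1}{9} \left(-17\right) = - \frac{17}{9}$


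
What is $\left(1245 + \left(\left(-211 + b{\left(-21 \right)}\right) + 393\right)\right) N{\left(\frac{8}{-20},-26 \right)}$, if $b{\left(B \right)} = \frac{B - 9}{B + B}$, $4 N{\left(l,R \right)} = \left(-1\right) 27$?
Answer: $- \frac{134919}{14} \approx -9637.1$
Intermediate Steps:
$N{\left(l,R \right)} = - \frac{27}{4}$ ($N{\left(l,R \right)} = \frac{\left(-1\right) 27}{4} = \frac{1}{4} \left(-27\right) = - \frac{27}{4}$)
$b{\left(B \right)} = \frac{-9 + B}{2 B}$
$\left(1245 + \left(\left(-211 + b{\left(-21 \right)}\right) + 393\right)\right) N{\left(\frac{8}{-20},-26 \right)} = \left(1245 + \left(\left(-211 + \frac{-9 - 21}{2 \left(-21\right)}\right) + 393\right)\right) \left(- \frac{27}{4}\right) = \left(1245 + \left(\left(-211 + \frac{1}{2} \left(- \frac{1}{21}\right) \left(-30\right)\right) + 393\right)\right) \left(- \frac{27}{4}\right) = \left(1245 + \left(\left(-211 + \frac{5}{7}\right) + 393\right)\right) \left(- \frac{27}{4}\right) = \left(1245 + \left(- \frac{1472}{7} + 393\right)\right) \left(- \frac{27}{4}\right) = \left(1245 + \frac{1279}{7}\right) \left(- \frac{27}{4}\right) = \frac{9994}{7} \left(- \frac{27}{4}\right) = - \frac{134919}{14}$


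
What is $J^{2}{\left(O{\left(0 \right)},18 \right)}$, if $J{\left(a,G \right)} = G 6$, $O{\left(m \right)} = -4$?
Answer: $11664$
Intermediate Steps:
$J{\left(a,G \right)} = 6 G$
$J^{2}{\left(O{\left(0 \right)},18 \right)} = \left(6 \cdot 18\right)^{2} = 108^{2} = 11664$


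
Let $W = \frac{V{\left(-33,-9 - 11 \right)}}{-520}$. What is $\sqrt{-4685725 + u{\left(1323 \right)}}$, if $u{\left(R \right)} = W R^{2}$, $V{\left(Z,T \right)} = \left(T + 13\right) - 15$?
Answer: $\frac{i \sqrt{77937267265}}{130} \approx 2147.5 i$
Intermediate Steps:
$V{\left(Z,T \right)} = -2 + T$ ($V{\left(Z,T \right)} = \left(13 + T\right) - 15 = -2 + T$)
$W = \frac{11}{260}$ ($W = \frac{-2 - 20}{-520} = \left(-2 - 20\right) \left(- \frac{1}{520}\right) = \left(-22\right) \left(- \frac{1}{520}\right) = \frac{11}{260} \approx 0.042308$)
$u{\left(R \right)} = \frac{11 R^{2}}{260}$
$\sqrt{-4685725 + u{\left(1323 \right)}} = \sqrt{-4685725 + \frac{11 \cdot 1323^{2}}{260}} = \sqrt{-4685725 + \frac{11}{260} \cdot 1750329} = \sqrt{-4685725 + \frac{19253619}{260}} = \sqrt{- \frac{1199034881}{260}} = \frac{i \sqrt{77937267265}}{130}$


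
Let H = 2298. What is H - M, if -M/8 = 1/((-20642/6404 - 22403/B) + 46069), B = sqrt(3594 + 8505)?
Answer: 604909625907843200665878/263233063617343115375 + 1837548544096*sqrt(12099)/263233063617343115375 ≈ 2298.0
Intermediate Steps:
B = sqrt(12099) ≈ 110.00
M = -8/(147502617/3202 - 22403*sqrt(12099)/12099) (M = -8/((-20642/6404 - 22403*sqrt(12099)/12099) + 46069) = -8/((-20642*1/6404 - 22403*sqrt(12099)/12099) + 46069) = -8/((-10321/3202 - 22403*sqrt(12099)/12099) + 46069) = -8/(147502617/3202 - 22403*sqrt(12099)/12099) ≈ -0.00017444)
H - M = 2298 - (-45715188721534128/263233063617343115375 - 1837548544096*sqrt(12099)/263233063617343115375) = 2298 + (45715188721534128/263233063617343115375 + 1837548544096*sqrt(12099)/263233063617343115375) = 604909625907843200665878/263233063617343115375 + 1837548544096*sqrt(12099)/263233063617343115375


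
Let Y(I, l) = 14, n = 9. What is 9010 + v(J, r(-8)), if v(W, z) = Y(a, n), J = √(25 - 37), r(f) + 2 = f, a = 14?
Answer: 9024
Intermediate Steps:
r(f) = -2 + f
J = 2*I*√3 (J = √(-12) = 2*I*√3 ≈ 3.4641*I)
v(W, z) = 14
9010 + v(J, r(-8)) = 9010 + 14 = 9024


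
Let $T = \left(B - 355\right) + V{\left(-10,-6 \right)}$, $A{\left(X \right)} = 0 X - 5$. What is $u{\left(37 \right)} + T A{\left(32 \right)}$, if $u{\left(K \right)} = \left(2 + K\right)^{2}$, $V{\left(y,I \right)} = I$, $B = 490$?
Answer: $876$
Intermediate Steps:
$A{\left(X \right)} = -5$ ($A{\left(X \right)} = 0 - 5 = -5$)
$T = 129$ ($T = \left(490 - 355\right) - 6 = 135 - 6 = 129$)
$u{\left(37 \right)} + T A{\left(32 \right)} = \left(2 + 37\right)^{2} + 129 \left(-5\right) = 39^{2} - 645 = 1521 - 645 = 876$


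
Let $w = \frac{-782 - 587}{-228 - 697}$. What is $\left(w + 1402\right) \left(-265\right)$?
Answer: $- \frac{1859611}{5} \approx -3.7192 \cdot 10^{5}$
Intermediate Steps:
$w = \frac{37}{25}$ ($w = - \frac{1369}{-925} = \left(-1369\right) \left(- \frac{1}{925}\right) = \frac{37}{25} \approx 1.48$)
$\left(w + 1402\right) \left(-265\right) = \left(\frac{37}{25} + 1402\right) \left(-265\right) = \frac{35087}{25} \left(-265\right) = - \frac{1859611}{5}$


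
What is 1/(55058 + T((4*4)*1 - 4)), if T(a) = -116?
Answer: 1/54942 ≈ 1.8201e-5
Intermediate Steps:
1/(55058 + T((4*4)*1 - 4)) = 1/(55058 - 116) = 1/54942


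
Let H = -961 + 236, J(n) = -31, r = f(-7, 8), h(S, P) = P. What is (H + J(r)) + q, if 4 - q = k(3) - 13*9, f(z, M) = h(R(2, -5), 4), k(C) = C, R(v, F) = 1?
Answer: -638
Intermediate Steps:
f(z, M) = 4
r = 4
q = 118 (q = 4 - (3 - 13*9) = 4 - (3 - 117) = 4 - 1*(-114) = 4 + 114 = 118)
H = -725
(H + J(r)) + q = (-725 - 31) + 118 = -756 + 118 = -638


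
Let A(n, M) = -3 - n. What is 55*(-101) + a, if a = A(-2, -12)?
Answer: -5556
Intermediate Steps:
a = -1 (a = -3 - 1*(-2) = -3 + 2 = -1)
55*(-101) + a = 55*(-101) - 1 = -5555 - 1 = -5556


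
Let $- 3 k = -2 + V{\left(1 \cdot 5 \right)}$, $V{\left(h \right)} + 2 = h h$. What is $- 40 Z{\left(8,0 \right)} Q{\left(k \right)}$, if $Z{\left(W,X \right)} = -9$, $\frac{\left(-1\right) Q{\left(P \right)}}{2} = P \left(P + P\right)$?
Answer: $-70560$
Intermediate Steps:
$V{\left(h \right)} = -2 + h^{2}$ ($V{\left(h \right)} = -2 + h h = -2 + h^{2}$)
$k = -7$ ($k = - \frac{-2 - \left(2 - \left(1 \cdot 5\right)^{2}\right)}{3} = - \frac{-2 - \left(2 - 5^{2}\right)}{3} = - \frac{-2 + \left(-2 + 25\right)}{3} = - \frac{-2 + 23}{3} = \left(- \frac{1}{3}\right) 21 = -7$)
$Q{\left(P \right)} = - 4 P^{2}$ ($Q{\left(P \right)} = - 2 P \left(P + P\right) = - 2 P 2 P = - 2 \cdot 2 P^{2} = - 4 P^{2}$)
$- 40 Z{\left(8,0 \right)} Q{\left(k \right)} = \left(-40\right) \left(-9\right) \left(- 4 \left(-7\right)^{2}\right) = 360 \left(\left(-4\right) 49\right) = 360 \left(-196\right) = -70560$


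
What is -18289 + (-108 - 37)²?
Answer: 2736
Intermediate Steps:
-18289 + (-108 - 37)² = -18289 + (-145)² = -18289 + 21025 = 2736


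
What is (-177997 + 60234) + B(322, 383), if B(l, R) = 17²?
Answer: -117474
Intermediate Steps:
B(l, R) = 289
(-177997 + 60234) + B(322, 383) = (-177997 + 60234) + 289 = -117763 + 289 = -117474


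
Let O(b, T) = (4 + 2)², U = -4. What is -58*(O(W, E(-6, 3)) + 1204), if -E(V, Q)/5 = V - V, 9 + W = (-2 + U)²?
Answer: -71920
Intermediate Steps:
W = 27 (W = -9 + (-2 - 4)² = -9 + (-6)² = -9 + 36 = 27)
E(V, Q) = 0 (E(V, Q) = -5*(V - V) = -5*0 = 0)
O(b, T) = 36 (O(b, T) = 6² = 36)
-58*(O(W, E(-6, 3)) + 1204) = -58*(36 + 1204) = -58*1240 = -71920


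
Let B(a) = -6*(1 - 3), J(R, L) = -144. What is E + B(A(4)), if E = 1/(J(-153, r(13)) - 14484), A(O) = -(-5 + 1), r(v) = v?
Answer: 175535/14628 ≈ 12.000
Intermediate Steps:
A(O) = 4 (A(O) = -1*(-4) = 4)
B(a) = 12 (B(a) = -6*(-2) = 12)
E = -1/14628 (E = 1/(-144 - 14484) = 1/(-14628) = -1/14628 ≈ -6.8362e-5)
E + B(A(4)) = -1/14628 + 12 = 175535/14628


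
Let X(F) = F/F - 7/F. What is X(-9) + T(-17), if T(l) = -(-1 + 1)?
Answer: 16/9 ≈ 1.7778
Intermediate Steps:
T(l) = 0 (T(l) = -1*0 = 0)
X(F) = 1 - 7/F
X(-9) + T(-17) = (-7 - 9)/(-9) + 0 = -⅑*(-16) + 0 = 16/9 + 0 = 16/9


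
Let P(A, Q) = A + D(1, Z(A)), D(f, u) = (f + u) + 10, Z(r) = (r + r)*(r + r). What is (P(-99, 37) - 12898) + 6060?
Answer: 32278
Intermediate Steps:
Z(r) = 4*r² (Z(r) = (2*r)*(2*r) = 4*r²)
D(f, u) = 10 + f + u
P(A, Q) = 11 + A + 4*A² (P(A, Q) = A + (10 + 1 + 4*A²) = A + (11 + 4*A²) = 11 + A + 4*A²)
(P(-99, 37) - 12898) + 6060 = ((11 - 99 + 4*(-99)²) - 12898) + 6060 = ((11 - 99 + 4*9801) - 12898) + 6060 = ((11 - 99 + 39204) - 12898) + 6060 = (39116 - 12898) + 6060 = 26218 + 6060 = 32278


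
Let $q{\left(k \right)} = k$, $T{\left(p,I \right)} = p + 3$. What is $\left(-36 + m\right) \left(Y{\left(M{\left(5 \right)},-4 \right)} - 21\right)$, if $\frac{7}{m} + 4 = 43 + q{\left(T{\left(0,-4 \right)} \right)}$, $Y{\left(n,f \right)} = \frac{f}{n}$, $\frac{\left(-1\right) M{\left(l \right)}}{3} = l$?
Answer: $\frac{13373}{18} \approx 742.94$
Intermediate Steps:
$T{\left(p,I \right)} = 3 + p$
$M{\left(l \right)} = - 3 l$
$m = \frac{1}{6}$ ($m = \frac{7}{-4 + \left(43 + \left(3 + 0\right)\right)} = \frac{7}{-4 + \left(43 + 3\right)} = \frac{7}{-4 + 46} = \frac{7}{42} = 7 \cdot \frac{1}{42} = \frac{1}{6} \approx 0.16667$)
$\left(-36 + m\right) \left(Y{\left(M{\left(5 \right)},-4 \right)} - 21\right) = \left(-36 + \frac{1}{6}\right) \left(- \frac{4}{\left(-3\right) 5} - 21\right) = - \frac{215 \left(- \frac{4}{-15} - 21\right)}{6} = - \frac{215 \left(\left(-4\right) \left(- \frac{1}{15}\right) - 21\right)}{6} = - \frac{215 \left(\frac{4}{15} - 21\right)}{6} = \left(- \frac{215}{6}\right) \left(- \frac{311}{15}\right) = \frac{13373}{18}$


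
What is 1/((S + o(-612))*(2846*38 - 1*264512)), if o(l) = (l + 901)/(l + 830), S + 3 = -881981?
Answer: 109/15032226938586 ≈ 7.2511e-12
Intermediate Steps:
S = -881984 (S = -3 - 881981 = -881984)
o(l) = (901 + l)/(830 + l)
1/((S + o(-612))*(2846*38 - 1*264512)) = 1/((-881984 + (901 - 612)/(830 - 612))*(2846*38 - 1*264512)) = 1/((-881984 + 289/218)*(108148 - 264512)) = 1/((-881984 + (1/218)*289)*(-156364)) = -1/156364/(-881984 + 289/218) = -1/156364/(-192272223/218) = -218/192272223*(-1/156364) = 109/15032226938586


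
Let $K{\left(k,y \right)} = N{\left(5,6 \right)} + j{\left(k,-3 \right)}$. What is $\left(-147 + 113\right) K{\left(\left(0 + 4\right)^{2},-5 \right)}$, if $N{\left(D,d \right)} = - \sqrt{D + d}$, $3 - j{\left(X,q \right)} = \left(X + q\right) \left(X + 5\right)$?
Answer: $9180 + 34 \sqrt{11} \approx 9292.8$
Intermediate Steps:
$j{\left(X,q \right)} = 3 - \left(5 + X\right) \left(X + q\right)$ ($j{\left(X,q \right)} = 3 - \left(X + q\right) \left(X + 5\right) = 3 - \left(X + q\right) \left(5 + X\right) = 3 - \left(5 + X\right) \left(X + q\right)$)
$K{\left(k,y \right)} = 18 - \sqrt{11} - k^{2} - 2 k$ ($K{\left(k,y \right)} = - \sqrt{5 + 6} - \left(-18 + k^{2} + 5 k + k \left(-3\right)\right) = - \sqrt{11} + \left(3 - k^{2} - 5 k + 15 + 3 k\right) = - \sqrt{11} - \left(-18 + k^{2} + 2 k\right) = 18 - \sqrt{11} - k^{2} - 2 k$)
$\left(-147 + 113\right) K{\left(\left(0 + 4\right)^{2},-5 \right)} = \left(-147 + 113\right) \left(18 - \sqrt{11} - \left(\left(0 + 4\right)^{2}\right)^{2} - 2 \left(0 + 4\right)^{2}\right) = - 34 \left(18 - \sqrt{11} - \left(4^{2}\right)^{2} - 2 \cdot 4^{2}\right) = - 34 \left(18 - \sqrt{11} - 16^{2} - 32\right) = - 34 \left(18 - \sqrt{11} - 256 - 32\right) = - 34 \left(-270 - \sqrt{11}\right) = 9180 + 34 \sqrt{11}$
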